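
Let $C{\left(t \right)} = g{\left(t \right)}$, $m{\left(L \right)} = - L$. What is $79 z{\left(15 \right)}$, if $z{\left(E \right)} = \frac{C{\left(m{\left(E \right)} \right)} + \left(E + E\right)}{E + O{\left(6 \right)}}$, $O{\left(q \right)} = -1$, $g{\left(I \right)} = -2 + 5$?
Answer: $\frac{2607}{14} \approx 186.21$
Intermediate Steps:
$g{\left(I \right)} = 3$
$C{\left(t \right)} = 3$
$z{\left(E \right)} = \frac{3 + 2 E}{-1 + E}$ ($z{\left(E \right)} = \frac{3 + \left(E + E\right)}{E - 1} = \frac{3 + 2 E}{-1 + E}$)
$79 z{\left(15 \right)} = 79 \frac{3 + 2 \cdot 15}{-1 + 15} = 79 \frac{3 + 30}{14} = 79 \cdot \frac{1}{14} \cdot 33 = 79 \cdot \frac{33}{14} = \frac{2607}{14}$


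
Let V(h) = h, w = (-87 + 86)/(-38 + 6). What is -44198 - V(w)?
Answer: -1414337/32 ≈ -44198.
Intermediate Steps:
w = 1/32 (w = -1/(-32) = -1*(-1/32) = 1/32 ≈ 0.031250)
-44198 - V(w) = -44198 - 1*1/32 = -44198 - 1/32 = -1414337/32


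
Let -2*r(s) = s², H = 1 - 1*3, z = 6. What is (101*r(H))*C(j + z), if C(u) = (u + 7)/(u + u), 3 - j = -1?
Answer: -1717/10 ≈ -171.70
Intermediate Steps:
j = 4 (j = 3 - 1*(-1) = 3 + 1 = 4)
C(u) = (7 + u)/(2*u) (C(u) = (7 + u)/((2*u)) = (7 + u)*(1/(2*u)) = (7 + u)/(2*u))
H = -2 (H = 1 - 3 = -2)
r(s) = -s²/2
(101*r(H))*C(j + z) = (101*(-½*(-2)²))*((7 + (4 + 6))/(2*(4 + 6))) = (101*(-½*4))*((½)*(7 + 10)/10) = (101*(-2))*((½)*(⅒)*17) = -202*17/20 = -1717/10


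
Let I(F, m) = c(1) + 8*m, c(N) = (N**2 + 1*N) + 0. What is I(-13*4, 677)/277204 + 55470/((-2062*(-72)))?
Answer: 674203493/1714783944 ≈ 0.39317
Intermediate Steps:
c(N) = N + N**2 (c(N) = (N**2 + N) + 0 = (N + N**2) + 0 = N + N**2)
I(F, m) = 2 + 8*m (I(F, m) = 1*(1 + 1) + 8*m = 1*2 + 8*m = 2 + 8*m)
I(-13*4, 677)/277204 + 55470/((-2062*(-72))) = (2 + 8*677)/277204 + 55470/((-2062*(-72))) = (2 + 5416)*(1/277204) + 55470/148464 = 5418*(1/277204) + 55470*(1/148464) = 2709/138602 + 9245/24744 = 674203493/1714783944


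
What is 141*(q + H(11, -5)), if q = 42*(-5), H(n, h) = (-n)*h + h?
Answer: -22560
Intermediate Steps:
H(n, h) = h - h*n (H(n, h) = -h*n + h = h - h*n)
q = -210
141*(q + H(11, -5)) = 141*(-210 - 5*(1 - 1*11)) = 141*(-210 - 5*(1 - 11)) = 141*(-210 - 5*(-10)) = 141*(-210 + 50) = 141*(-160) = -22560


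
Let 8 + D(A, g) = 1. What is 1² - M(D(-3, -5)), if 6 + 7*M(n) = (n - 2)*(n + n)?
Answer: -113/7 ≈ -16.143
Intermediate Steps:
D(A, g) = -7 (D(A, g) = -8 + 1 = -7)
M(n) = -6/7 + 2*n*(-2 + n)/7 (M(n) = -6/7 + ((n - 2)*(n + n))/7 = -6/7 + ((-2 + n)*(2*n))/7 = -6/7 + (2*n*(-2 + n))/7 = -6/7 + 2*n*(-2 + n)/7)
1² - M(D(-3, -5)) = 1² - (-6/7 - 4/7*(-7) + (2/7)*(-7)²) = 1 - (-6/7 + 4 + (2/7)*49) = 1 - (-6/7 + 4 + 14) = 1 - 1*120/7 = 1 - 120/7 = -113/7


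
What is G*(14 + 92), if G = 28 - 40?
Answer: -1272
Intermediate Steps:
G = -12
G*(14 + 92) = -12*(14 + 92) = -12*106 = -1272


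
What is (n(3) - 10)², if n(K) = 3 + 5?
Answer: 4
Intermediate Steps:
n(K) = 8
(n(3) - 10)² = (8 - 10)² = (-2)² = 4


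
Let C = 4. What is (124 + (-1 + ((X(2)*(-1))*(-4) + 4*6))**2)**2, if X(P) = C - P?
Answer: 1177225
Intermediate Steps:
X(P) = 4 - P
(124 + (-1 + ((X(2)*(-1))*(-4) + 4*6))**2)**2 = (124 + (-1 + (((4 - 1*2)*(-1))*(-4) + 4*6))**2)**2 = (124 + (-1 + (((4 - 2)*(-1))*(-4) + 24))**2)**2 = (124 + (-1 + ((2*(-1))*(-4) + 24))**2)**2 = (124 + (-1 + (-2*(-4) + 24))**2)**2 = (124 + (-1 + (8 + 24))**2)**2 = (124 + (-1 + 32)**2)**2 = (124 + 31**2)**2 = (124 + 961)**2 = 1085**2 = 1177225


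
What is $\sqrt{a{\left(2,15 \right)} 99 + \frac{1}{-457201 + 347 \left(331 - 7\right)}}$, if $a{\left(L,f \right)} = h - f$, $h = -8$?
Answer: $\frac{i \sqrt{270663396166306}}{344773} \approx 47.718 i$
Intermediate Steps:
$a{\left(L,f \right)} = -8 - f$
$\sqrt{a{\left(2,15 \right)} 99 + \frac{1}{-457201 + 347 \left(331 - 7\right)}} = \sqrt{\left(-8 - 15\right) 99 + \frac{1}{-457201 + 347 \left(331 - 7\right)}} = \sqrt{\left(-8 - 15\right) 99 + \frac{1}{-457201 + 347 \cdot 324}} = \sqrt{\left(-23\right) 99 + \frac{1}{-457201 + 112428}} = \sqrt{-2277 + \frac{1}{-344773}} = \sqrt{-2277 - \frac{1}{344773}} = \sqrt{- \frac{785048122}{344773}} = \frac{i \sqrt{270663396166306}}{344773}$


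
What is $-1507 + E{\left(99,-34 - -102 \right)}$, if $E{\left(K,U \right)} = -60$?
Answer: $-1567$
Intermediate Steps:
$-1507 + E{\left(99,-34 - -102 \right)} = -1507 - 60 = -1567$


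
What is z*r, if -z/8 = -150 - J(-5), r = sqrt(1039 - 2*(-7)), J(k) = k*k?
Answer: 12600*sqrt(13) ≈ 45430.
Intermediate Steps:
J(k) = k**2
r = 9*sqrt(13) (r = sqrt(1039 + 14) = sqrt(1053) = 9*sqrt(13) ≈ 32.450)
z = 1400 (z = -8*(-150 - 1*(-5)**2) = -8*(-150 - 1*25) = -8*(-150 - 25) = -8*(-175) = 1400)
z*r = 1400*(9*sqrt(13)) = 12600*sqrt(13)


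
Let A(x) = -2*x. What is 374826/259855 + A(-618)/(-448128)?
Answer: 13970737079/9704025120 ≈ 1.4397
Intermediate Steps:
374826/259855 + A(-618)/(-448128) = 374826/259855 - 2*(-618)/(-448128) = 374826*(1/259855) + 1236*(-1/448128) = 374826/259855 - 103/37344 = 13970737079/9704025120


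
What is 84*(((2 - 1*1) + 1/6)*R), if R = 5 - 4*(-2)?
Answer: 1274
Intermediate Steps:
R = 13 (R = 5 + 8 = 13)
84*(((2 - 1*1) + 1/6)*R) = 84*(((2 - 1*1) + 1/6)*13) = 84*(((2 - 1) + ⅙)*13) = 84*((1 + ⅙)*13) = 84*((7/6)*13) = 84*(91/6) = 1274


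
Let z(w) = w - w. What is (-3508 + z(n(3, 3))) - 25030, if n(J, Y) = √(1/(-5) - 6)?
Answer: -28538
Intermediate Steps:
n(J, Y) = I*√155/5 (n(J, Y) = √(-⅕ - 6) = √(-31/5) = I*√155/5)
z(w) = 0
(-3508 + z(n(3, 3))) - 25030 = (-3508 + 0) - 25030 = -3508 - 25030 = -28538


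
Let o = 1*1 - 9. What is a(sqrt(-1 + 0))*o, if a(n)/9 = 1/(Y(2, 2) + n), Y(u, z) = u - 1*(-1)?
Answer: -108/5 + 36*I/5 ≈ -21.6 + 7.2*I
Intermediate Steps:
Y(u, z) = 1 + u (Y(u, z) = u + 1 = 1 + u)
o = -8 (o = 1 - 9 = -8)
a(n) = 9/(3 + n) (a(n) = 9/((1 + 2) + n) = 9/(3 + n))
a(sqrt(-1 + 0))*o = (9/(3 + sqrt(-1 + 0)))*(-8) = (9/(3 + sqrt(-1)))*(-8) = (9/(3 + I))*(-8) = (9*((3 - I)/10))*(-8) = (9*(3 - I)/10)*(-8) = -36*(3 - I)/5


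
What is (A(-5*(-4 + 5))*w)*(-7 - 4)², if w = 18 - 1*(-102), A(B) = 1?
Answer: 14520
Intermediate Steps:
w = 120 (w = 18 + 102 = 120)
(A(-5*(-4 + 5))*w)*(-7 - 4)² = (1*120)*(-7 - 4)² = 120*(-11)² = 120*121 = 14520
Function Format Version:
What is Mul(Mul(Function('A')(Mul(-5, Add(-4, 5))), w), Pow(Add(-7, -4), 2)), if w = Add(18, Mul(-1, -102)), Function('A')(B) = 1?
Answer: 14520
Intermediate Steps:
w = 120 (w = Add(18, 102) = 120)
Mul(Mul(Function('A')(Mul(-5, Add(-4, 5))), w), Pow(Add(-7, -4), 2)) = Mul(Mul(1, 120), Pow(Add(-7, -4), 2)) = Mul(120, Pow(-11, 2)) = Mul(120, 121) = 14520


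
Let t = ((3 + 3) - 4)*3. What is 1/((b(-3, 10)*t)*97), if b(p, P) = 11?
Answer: 1/6402 ≈ 0.00015620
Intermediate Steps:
t = 6 (t = (6 - 4)*3 = 2*3 = 6)
1/((b(-3, 10)*t)*97) = 1/((11*6)*97) = 1/(66*97) = 1/6402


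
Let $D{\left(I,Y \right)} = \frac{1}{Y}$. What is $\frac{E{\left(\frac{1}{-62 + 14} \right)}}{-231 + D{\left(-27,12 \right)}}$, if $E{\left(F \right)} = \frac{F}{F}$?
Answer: $- \frac{12}{2771} \approx -0.0043306$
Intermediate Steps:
$E{\left(F \right)} = 1$
$\frac{E{\left(\frac{1}{-62 + 14} \right)}}{-231 + D{\left(-27,12 \right)}} = 1 \frac{1}{-231 + \frac{1}{12}} = 1 \frac{1}{- \frac{2771}{12}} = 1 \left(- \frac{12}{2771}\right) = - \frac{12}{2771}$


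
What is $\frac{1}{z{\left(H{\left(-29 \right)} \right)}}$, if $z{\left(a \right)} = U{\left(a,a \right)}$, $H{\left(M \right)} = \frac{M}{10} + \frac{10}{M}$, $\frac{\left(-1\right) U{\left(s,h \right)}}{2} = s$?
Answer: $\frac{145}{941} \approx 0.15409$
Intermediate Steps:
$U{\left(s,h \right)} = - 2 s$
$H{\left(M \right)} = \frac{10}{M} + \frac{M}{10}$ ($H{\left(M \right)} = M \frac{1}{10} + \frac{10}{M} = \frac{M}{10} + \frac{10}{M} = \frac{10}{M} + \frac{M}{10}$)
$z{\left(a \right)} = - 2 a$
$\frac{1}{z{\left(H{\left(-29 \right)} \right)}} = \frac{1}{\left(-2\right) \left(\frac{10}{-29} + \frac{1}{10} \left(-29\right)\right)} = \frac{1}{\left(-2\right) \left(10 \left(- \frac{1}{29}\right) - \frac{29}{10}\right)} = \frac{1}{\left(-2\right) \left(- \frac{10}{29} - \frac{29}{10}\right)} = \frac{1}{\left(-2\right) \left(- \frac{941}{290}\right)} = \frac{1}{\frac{941}{145}} = \frac{145}{941}$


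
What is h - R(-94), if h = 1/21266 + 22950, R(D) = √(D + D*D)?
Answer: 488054701/21266 - √8742 ≈ 22857.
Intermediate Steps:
R(D) = √(D + D²)
h = 488054701/21266 (h = 1/21266 + 22950 = 488054701/21266 ≈ 22950.)
h - R(-94) = 488054701/21266 - √(-94*(1 - 94)) = 488054701/21266 - √(-94*(-93)) = 488054701/21266 - √8742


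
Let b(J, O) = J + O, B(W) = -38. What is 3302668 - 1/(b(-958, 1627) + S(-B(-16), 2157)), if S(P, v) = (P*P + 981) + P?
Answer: 10343956175/3132 ≈ 3.3027e+6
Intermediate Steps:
S(P, v) = 981 + P + P² (S(P, v) = (P² + 981) + P = (981 + P²) + P = 981 + P + P²)
3302668 - 1/(b(-958, 1627) + S(-B(-16), 2157)) = 3302668 - 1/((-958 + 1627) + (981 - 1*(-38) + (-1*(-38))²)) = 3302668 - 1/(669 + (981 + 38 + 38²)) = 3302668 - 1/(669 + (981 + 38 + 1444)) = 3302668 - 1/(669 + 2463) = 3302668 - 1/3132 = 10343956175/3132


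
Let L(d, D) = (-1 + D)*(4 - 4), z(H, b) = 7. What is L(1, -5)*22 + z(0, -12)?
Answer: 7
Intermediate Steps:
L(d, D) = 0 (L(d, D) = (-1 + D)*0 = 0)
L(1, -5)*22 + z(0, -12) = 0*22 + 7 = 0 + 7 = 7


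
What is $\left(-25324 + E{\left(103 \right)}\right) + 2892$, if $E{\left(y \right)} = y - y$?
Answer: $-22432$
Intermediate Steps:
$E{\left(y \right)} = 0$
$\left(-25324 + E{\left(103 \right)}\right) + 2892 = \left(-25324 + 0\right) + 2892 = -25324 + 2892 = -22432$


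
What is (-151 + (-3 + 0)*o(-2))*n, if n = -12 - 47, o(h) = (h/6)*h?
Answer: 9027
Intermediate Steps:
o(h) = h²/6 (o(h) = (h*(⅙))*h = (h/6)*h = h²/6)
n = -59
(-151 + (-3 + 0)*o(-2))*n = (-151 + (-3 + 0)*((⅙)*(-2)²))*(-59) = (-151 - 4/2)*(-59) = (-151 - 3*⅔)*(-59) = (-151 - 2)*(-59) = -153*(-59) = 9027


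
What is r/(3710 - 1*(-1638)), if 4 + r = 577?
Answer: 3/28 ≈ 0.10714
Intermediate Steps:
r = 573 (r = -4 + 577 = 573)
r/(3710 - 1*(-1638)) = 573/(3710 - 1*(-1638)) = 573/(3710 + 1638) = 573/5348 = 573*(1/5348) = 3/28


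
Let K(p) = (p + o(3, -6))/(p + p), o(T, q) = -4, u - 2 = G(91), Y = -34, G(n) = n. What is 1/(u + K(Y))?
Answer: 34/3181 ≈ 0.010688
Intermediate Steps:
u = 93 (u = 2 + 91 = 93)
K(p) = (-4 + p)/(2*p) (K(p) = (p - 4)/(p + p) = (-4 + p)/((2*p)) = (-4 + p)*(1/(2*p)) = (-4 + p)/(2*p))
1/(u + K(Y)) = 1/(93 + (½)*(-4 - 34)/(-34)) = 1/(93 + (½)*(-1/34)*(-38)) = 1/(93 + 19/34) = 1/(3181/34) = 34/3181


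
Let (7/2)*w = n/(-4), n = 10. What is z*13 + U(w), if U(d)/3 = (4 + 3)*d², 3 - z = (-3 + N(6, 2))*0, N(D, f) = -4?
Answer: 348/7 ≈ 49.714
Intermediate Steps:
w = -5/7 (w = 2*(10/(-4))/7 = 2*(10*(-¼))/7 = (2/7)*(-5/2) = -5/7 ≈ -0.71429)
z = 3 (z = 3 - (-3 - 4)*0 = 3 - (-7)*0 = 3 - 1*0 = 3 + 0 = 3)
U(d) = 21*d² (U(d) = 3*((4 + 3)*d²) = 3*(7*d²) = 21*d²)
z*13 + U(w) = 3*13 + 21*(-5/7)² = 39 + 21*(25/49) = 39 + 75/7 = 348/7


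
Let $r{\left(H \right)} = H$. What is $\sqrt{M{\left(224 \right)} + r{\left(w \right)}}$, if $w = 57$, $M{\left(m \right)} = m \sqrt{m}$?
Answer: $\sqrt{57 + 896 \sqrt{14}} \approx 58.391$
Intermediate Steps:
$M{\left(m \right)} = m^{\frac{3}{2}}$
$\sqrt{M{\left(224 \right)} + r{\left(w \right)}} = \sqrt{224^{\frac{3}{2}} + 57} = \sqrt{896 \sqrt{14} + 57} = \sqrt{57 + 896 \sqrt{14}}$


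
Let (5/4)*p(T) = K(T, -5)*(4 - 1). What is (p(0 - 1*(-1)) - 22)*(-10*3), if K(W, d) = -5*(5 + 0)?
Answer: 2460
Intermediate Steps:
K(W, d) = -25 (K(W, d) = -5*5 = -25)
p(T) = -60 (p(T) = 4*(-25*(4 - 1))/5 = 4*(-25*3)/5 = (⅘)*(-75) = -60)
(p(0 - 1*(-1)) - 22)*(-10*3) = (-60 - 22)*(-10*3) = -82*(-30) = 2460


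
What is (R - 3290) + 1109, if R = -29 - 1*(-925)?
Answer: -1285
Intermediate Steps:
R = 896 (R = -29 + 925 = 896)
(R - 3290) + 1109 = (896 - 3290) + 1109 = -2394 + 1109 = -1285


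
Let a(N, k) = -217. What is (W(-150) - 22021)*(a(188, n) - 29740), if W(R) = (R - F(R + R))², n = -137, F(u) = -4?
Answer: 21119685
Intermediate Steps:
W(R) = (4 + R)² (W(R) = (R - 1*(-4))² = (R + 4)² = (4 + R)²)
(W(-150) - 22021)*(a(188, n) - 29740) = ((4 - 150)² - 22021)*(-217 - 29740) = ((-146)² - 22021)*(-29957) = (21316 - 22021)*(-29957) = -705*(-29957) = 21119685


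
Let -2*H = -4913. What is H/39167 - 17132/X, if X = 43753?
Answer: -1127059599/3427347502 ≈ -0.32884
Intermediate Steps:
H = 4913/2 (H = -½*(-4913) = 4913/2 ≈ 2456.5)
H/39167 - 17132/X = (4913/2)/39167 - 17132/43753 = (4913/2)*(1/39167) - 17132*1/43753 = 4913/78334 - 17132/43753 = -1127059599/3427347502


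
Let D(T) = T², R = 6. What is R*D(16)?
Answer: 1536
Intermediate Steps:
R*D(16) = 6*16² = 6*256 = 1536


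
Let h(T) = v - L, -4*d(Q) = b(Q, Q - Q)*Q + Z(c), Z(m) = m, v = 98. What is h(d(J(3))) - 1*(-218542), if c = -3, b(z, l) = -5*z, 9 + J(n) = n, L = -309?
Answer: 218949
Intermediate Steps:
J(n) = -9 + n
d(Q) = 3/4 + 5*Q**2/4 (d(Q) = -((-5*Q)*Q - 3)/4 = -(-5*Q**2 - 3)/4 = -(-3 - 5*Q**2)/4 = 3/4 + 5*Q**2/4)
h(T) = 407 (h(T) = 98 - 1*(-309) = 98 + 309 = 407)
h(d(J(3))) - 1*(-218542) = 407 - 1*(-218542) = 407 + 218542 = 218949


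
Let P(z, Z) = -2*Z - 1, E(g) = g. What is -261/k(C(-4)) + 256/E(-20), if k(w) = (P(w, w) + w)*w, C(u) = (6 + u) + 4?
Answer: -461/70 ≈ -6.5857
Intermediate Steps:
P(z, Z) = -1 - 2*Z
C(u) = 10 + u
k(w) = w*(-1 - w) (k(w) = ((-1 - 2*w) + w)*w = (-1 - w)*w = w*(-1 - w))
-261/k(C(-4)) + 256/E(-20) = -261*1/((-1 - (10 - 4))*(10 - 4)) + 256/(-20) = -261*1/(6*(-1 - 1*6)) + 256*(-1/20) = -261*1/(6*(-1 - 6)) - 64/5 = -261/(6*(-7)) - 64/5 = -261/(-42) - 64/5 = -261*(-1/42) - 64/5 = 87/14 - 64/5 = -461/70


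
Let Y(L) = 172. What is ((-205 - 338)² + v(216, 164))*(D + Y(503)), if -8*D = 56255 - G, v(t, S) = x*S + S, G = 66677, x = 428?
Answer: 2154344295/4 ≈ 5.3859e+8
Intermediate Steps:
v(t, S) = 429*S (v(t, S) = 428*S + S = 429*S)
D = 5211/4 (D = -(56255 - 1*66677)/8 = -(56255 - 66677)/8 = -⅛*(-10422) = 5211/4 ≈ 1302.8)
((-205 - 338)² + v(216, 164))*(D + Y(503)) = ((-205 - 338)² + 429*164)*(5211/4 + 172) = ((-543)² + 70356)*(5899/4) = (294849 + 70356)*(5899/4) = 365205*(5899/4) = 2154344295/4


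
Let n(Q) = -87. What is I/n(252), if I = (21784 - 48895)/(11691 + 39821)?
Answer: 9037/1493848 ≈ 0.0060495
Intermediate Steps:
I = -27111/51512 ≈ -0.52630
I/n(252) = -27111/51512/(-87) = -27111/51512*(-1/87) = 9037/1493848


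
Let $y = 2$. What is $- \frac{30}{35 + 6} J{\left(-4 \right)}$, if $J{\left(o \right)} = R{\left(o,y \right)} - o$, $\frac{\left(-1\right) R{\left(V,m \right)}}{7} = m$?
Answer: $\frac{300}{41} \approx 7.3171$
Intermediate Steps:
$R{\left(V,m \right)} = - 7 m$
$J{\left(o \right)} = -14 - o$ ($J{\left(o \right)} = \left(-7\right) 2 - o = -14 - o$)
$- \frac{30}{35 + 6} J{\left(-4 \right)} = - \frac{30}{35 + 6} \left(-14 - -4\right) = - \frac{30}{41} \left(-14 + 4\right) = \left(-30\right) \frac{1}{41} \left(-10\right) = \left(- \frac{30}{41}\right) \left(-10\right) = \frac{300}{41}$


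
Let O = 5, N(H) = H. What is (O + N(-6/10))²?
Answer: 484/25 ≈ 19.360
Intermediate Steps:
(O + N(-6/10))² = (5 - 6/10)² = (5 - 6*⅒)² = (5 - ⅗)² = (22/5)² = 484/25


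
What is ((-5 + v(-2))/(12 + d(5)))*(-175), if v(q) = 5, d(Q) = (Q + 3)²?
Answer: 0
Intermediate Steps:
d(Q) = (3 + Q)²
((-5 + v(-2))/(12 + d(5)))*(-175) = ((-5 + 5)/(12 + (3 + 5)²))*(-175) = (0/(12 + 8²))*(-175) = (0/(12 + 64))*(-175) = (0/76)*(-175) = (0*(1/76))*(-175) = 0*(-175) = 0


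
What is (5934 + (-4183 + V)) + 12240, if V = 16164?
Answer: 30155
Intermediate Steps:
(5934 + (-4183 + V)) + 12240 = (5934 + (-4183 + 16164)) + 12240 = (5934 + 11981) + 12240 = 17915 + 12240 = 30155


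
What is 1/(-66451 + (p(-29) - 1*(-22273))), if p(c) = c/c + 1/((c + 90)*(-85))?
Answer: -5185/229057746 ≈ -2.2636e-5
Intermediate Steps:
p(c) = 1 - 1/(85*(90 + c)) (p(c) = 1 - 1/85/(90 + c) = 1 - 1/(85*(90 + c)))
1/(-66451 + (p(-29) - 1*(-22273))) = 1/(-66451 + ((7649/85 - 29)/(90 - 29) - 1*(-22273))) = 1/(-66451 + ((5184/85)/61 + 22273)) = 1/(-66451 + ((1/61)*(5184/85) + 22273)) = 1/(-66451 + (5184/5185 + 22273)) = 1/(-66451 + 115490689/5185) = 1/(-229057746/5185) = -5185/229057746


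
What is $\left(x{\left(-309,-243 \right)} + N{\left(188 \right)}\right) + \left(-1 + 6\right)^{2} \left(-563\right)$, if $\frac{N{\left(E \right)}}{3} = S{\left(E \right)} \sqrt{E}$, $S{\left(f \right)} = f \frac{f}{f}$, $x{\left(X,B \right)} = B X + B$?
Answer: $60769 + 1128 \sqrt{47} \approx 68502.0$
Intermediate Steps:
$x{\left(X,B \right)} = B + B X$
$S{\left(f \right)} = f$ ($S{\left(f \right)} = f 1 = f$)
$N{\left(E \right)} = 3 E^{\frac{3}{2}}$ ($N{\left(E \right)} = 3 E \sqrt{E} = 3 E^{\frac{3}{2}}$)
$\left(x{\left(-309,-243 \right)} + N{\left(188 \right)}\right) + \left(-1 + 6\right)^{2} \left(-563\right) = \left(- 243 \left(1 - 309\right) + 3 \cdot 188^{\frac{3}{2}}\right) + \left(-1 + 6\right)^{2} \left(-563\right) = \left(\left(-243\right) \left(-308\right) + 3 \cdot 376 \sqrt{47}\right) + 5^{2} \left(-563\right) = \left(74844 + 1128 \sqrt{47}\right) + 25 \left(-563\right) = \left(74844 + 1128 \sqrt{47}\right) - 14075 = 60769 + 1128 \sqrt{47}$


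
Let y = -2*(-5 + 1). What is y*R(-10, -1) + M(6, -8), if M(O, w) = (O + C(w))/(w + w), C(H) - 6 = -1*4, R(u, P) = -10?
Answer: -161/2 ≈ -80.500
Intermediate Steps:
y = 8 (y = -2*(-4) = 8)
C(H) = 2 (C(H) = 6 - 1*4 = 6 - 4 = 2)
M(O, w) = (2 + O)/(2*w) (M(O, w) = (O + 2)/(w + w) = (2 + O)/((2*w)) = (2 + O)*(1/(2*w)) = (2 + O)/(2*w))
y*R(-10, -1) + M(6, -8) = 8*(-10) + (½)*(2 + 6)/(-8) = -80 + (½)*(-⅛)*8 = -80 - ½ = -161/2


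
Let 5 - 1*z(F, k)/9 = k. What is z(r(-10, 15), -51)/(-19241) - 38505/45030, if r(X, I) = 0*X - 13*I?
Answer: -50904655/57761482 ≈ -0.88129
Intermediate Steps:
r(X, I) = -13*I (r(X, I) = 0 - 13*I = -13*I)
z(F, k) = 45 - 9*k
z(r(-10, 15), -51)/(-19241) - 38505/45030 = (45 - 9*(-51))/(-19241) - 38505/45030 = (45 + 459)*(-1/19241) - 38505*1/45030 = 504*(-1/19241) - 2567/3002 = -504/19241 - 2567/3002 = -50904655/57761482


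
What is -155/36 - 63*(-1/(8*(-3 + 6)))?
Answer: -121/72 ≈ -1.6806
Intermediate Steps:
-155/36 - 63*(-1/(8*(-3 + 6))) = -155*1/36 - 63/(3*(-8)) = -155/36 - 63/(-24) = -155/36 - 63*(-1/24) = -155/36 + 21/8 = -121/72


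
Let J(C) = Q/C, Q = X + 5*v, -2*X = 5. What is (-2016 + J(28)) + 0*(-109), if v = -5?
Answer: -112951/56 ≈ -2017.0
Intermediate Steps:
X = -5/2 (X = -½*5 = -5/2 ≈ -2.5000)
Q = -55/2 (Q = -5/2 + 5*(-5) = -5/2 - 25 = -55/2 ≈ -27.500)
J(C) = -55/(2*C)
(-2016 + J(28)) + 0*(-109) = (-2016 - 55/2/28) + 0*(-109) = (-2016 - 55/2*1/28) + 0 = (-2016 - 55/56) + 0 = -112951/56 + 0 = -112951/56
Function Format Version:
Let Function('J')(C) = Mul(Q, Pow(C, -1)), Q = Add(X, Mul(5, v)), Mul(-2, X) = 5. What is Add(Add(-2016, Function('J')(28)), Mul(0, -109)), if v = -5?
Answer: Rational(-112951, 56) ≈ -2017.0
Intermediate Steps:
X = Rational(-5, 2) (X = Mul(Rational(-1, 2), 5) = Rational(-5, 2) ≈ -2.5000)
Q = Rational(-55, 2) (Q = Add(Rational(-5, 2), Mul(5, -5)) = Add(Rational(-5, 2), -25) = Rational(-55, 2) ≈ -27.500)
Function('J')(C) = Mul(Rational(-55, 2), Pow(C, -1))
Add(Add(-2016, Function('J')(28)), Mul(0, -109)) = Add(Add(-2016, Mul(Rational(-55, 2), Pow(28, -1))), Mul(0, -109)) = Add(Add(-2016, Mul(Rational(-55, 2), Rational(1, 28))), 0) = Add(Add(-2016, Rational(-55, 56)), 0) = Add(Rational(-112951, 56), 0) = Rational(-112951, 56)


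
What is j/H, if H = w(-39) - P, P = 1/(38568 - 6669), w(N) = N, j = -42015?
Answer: 1340236485/1244062 ≈ 1077.3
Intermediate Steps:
P = 1/31899 ≈ 3.1349e-5
H = -1244062/31899 (H = -39 - 1*1/31899 = -39 - 1/31899 = -1244062/31899 ≈ -39.000)
j/H = -42015/(-1244062/31899) = -42015*(-31899/1244062) = 1340236485/1244062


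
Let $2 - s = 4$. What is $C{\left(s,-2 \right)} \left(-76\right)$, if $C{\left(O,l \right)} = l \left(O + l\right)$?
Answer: $-608$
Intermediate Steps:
$s = -2$ ($s = 2 - 4 = -2$)
$C{\left(s,-2 \right)} \left(-76\right) = - 2 \left(-2 - 2\right) \left(-76\right) = \left(-2\right) \left(-4\right) \left(-76\right) = 8 \left(-76\right) = -608$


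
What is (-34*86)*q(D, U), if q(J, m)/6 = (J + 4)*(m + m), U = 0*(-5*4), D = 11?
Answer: 0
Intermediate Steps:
U = 0 (U = 0*(-20) = 0)
q(J, m) = 12*m*(4 + J) (q(J, m) = 6*((J + 4)*(m + m)) = 6*((4 + J)*(2*m)) = 6*(2*m*(4 + J)) = 12*m*(4 + J))
(-34*86)*q(D, U) = (-34*86)*(12*0*(4 + 11)) = -35088*0*15 = -2924*0 = 0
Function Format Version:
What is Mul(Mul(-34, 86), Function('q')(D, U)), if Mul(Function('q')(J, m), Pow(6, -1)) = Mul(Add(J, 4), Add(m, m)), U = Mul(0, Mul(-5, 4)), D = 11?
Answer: 0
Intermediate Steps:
U = 0 (U = Mul(0, -20) = 0)
Function('q')(J, m) = Mul(12, m, Add(4, J)) (Function('q')(J, m) = Mul(6, Mul(Add(J, 4), Add(m, m))) = Mul(6, Mul(Add(4, J), Mul(2, m))) = Mul(6, Mul(2, m, Add(4, J))) = Mul(12, m, Add(4, J)))
Mul(Mul(-34, 86), Function('q')(D, U)) = Mul(Mul(-34, 86), Mul(12, 0, Add(4, 11))) = Mul(-2924, Mul(12, 0, 15)) = Mul(-2924, 0) = 0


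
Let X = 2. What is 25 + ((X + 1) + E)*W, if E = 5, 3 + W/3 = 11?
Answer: 217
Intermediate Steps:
W = 24 (W = -9 + 3*11 = -9 + 33 = 24)
25 + ((X + 1) + E)*W = 25 + ((2 + 1) + 5)*24 = 25 + (3 + 5)*24 = 25 + 8*24 = 25 + 192 = 217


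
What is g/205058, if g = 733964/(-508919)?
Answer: -52426/7454136593 ≈ -7.0331e-6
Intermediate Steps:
g = -733964/508919 (g = 733964*(-1/508919) = -733964/508919 ≈ -1.4422)
g/205058 = -733964/508919/205058 = -733964/508919*1/205058 = -52426/7454136593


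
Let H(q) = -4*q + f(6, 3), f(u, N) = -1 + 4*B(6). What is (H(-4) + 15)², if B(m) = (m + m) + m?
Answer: 10404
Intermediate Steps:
B(m) = 3*m (B(m) = 2*m + m = 3*m)
f(u, N) = 71 (f(u, N) = -1 + 4*(3*6) = -1 + 4*18 = -1 + 72 = 71)
H(q) = 71 - 4*q (H(q) = -4*q + 71 = 71 - 4*q)
(H(-4) + 15)² = ((71 - 4*(-4)) + 15)² = ((71 + 16) + 15)² = (87 + 15)² = 102² = 10404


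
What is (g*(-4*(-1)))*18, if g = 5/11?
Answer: 360/11 ≈ 32.727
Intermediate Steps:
g = 5/11 (g = 5*(1/11) = 5/11 ≈ 0.45455)
(g*(-4*(-1)))*18 = (5*(-4*(-1))/11)*18 = ((5/11)*4)*18 = (20/11)*18 = 360/11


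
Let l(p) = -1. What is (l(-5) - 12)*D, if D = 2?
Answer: -26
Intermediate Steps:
(l(-5) - 12)*D = (-1 - 12)*2 = -13*2 = -26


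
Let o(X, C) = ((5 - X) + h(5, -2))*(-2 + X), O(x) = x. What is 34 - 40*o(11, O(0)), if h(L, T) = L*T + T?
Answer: 6514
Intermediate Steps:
h(L, T) = T + L*T
o(X, C) = (-7 - X)*(-2 + X) (o(X, C) = ((5 - X) - 2*(1 + 5))*(-2 + X) = ((5 - X) - 2*6)*(-2 + X) = ((5 - X) - 12)*(-2 + X) = (-7 - X)*(-2 + X))
34 - 40*o(11, O(0)) = 34 - 40*(14 - 1*11² - 5*11) = 34 - 40*(14 - 1*121 - 55) = 34 - 40*(14 - 121 - 55) = 34 - 40*(-162) = 34 + 6480 = 6514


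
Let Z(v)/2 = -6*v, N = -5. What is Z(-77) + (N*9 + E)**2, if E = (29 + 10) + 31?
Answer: 1549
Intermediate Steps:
Z(v) = -12*v (Z(v) = 2*(-6*v) = -12*v)
E = 70 (E = 39 + 31 = 70)
Z(-77) + (N*9 + E)**2 = -12*(-77) + (-5*9 + 70)**2 = 924 + (-45 + 70)**2 = 924 + 25**2 = 924 + 625 = 1549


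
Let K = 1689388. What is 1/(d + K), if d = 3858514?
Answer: 1/5547902 ≈ 1.8025e-7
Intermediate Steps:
1/(d + K) = 1/(3858514 + 1689388) = 1/5547902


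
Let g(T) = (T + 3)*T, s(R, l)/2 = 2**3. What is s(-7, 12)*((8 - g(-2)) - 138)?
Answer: -2048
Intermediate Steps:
s(R, l) = 16 (s(R, l) = 2*2**3 = 2*8 = 16)
g(T) = T*(3 + T) (g(T) = (3 + T)*T = T*(3 + T))
s(-7, 12)*((8 - g(-2)) - 138) = 16*((8 - (-2)*(3 - 2)) - 138) = 16*((8 - (-2)) - 138) = 16*((8 - 1*(-2)) - 138) = 16*((8 + 2) - 138) = 16*(10 - 138) = 16*(-128) = -2048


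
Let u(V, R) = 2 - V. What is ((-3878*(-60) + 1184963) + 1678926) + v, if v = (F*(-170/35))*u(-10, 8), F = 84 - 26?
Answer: 21652319/7 ≈ 3.0932e+6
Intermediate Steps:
F = 58
v = -23664/7 (v = (58*(-170/35))*(2 - 1*(-10)) = (58*(-170*1/35))*(2 + 10) = (58*(-34/7))*12 = -1972/7*12 = -23664/7 ≈ -3380.6)
((-3878*(-60) + 1184963) + 1678926) + v = ((-3878*(-60) + 1184963) + 1678926) - 23664/7 = ((232680 + 1184963) + 1678926) - 23664/7 = (1417643 + 1678926) - 23664/7 = 3096569 - 23664/7 = 21652319/7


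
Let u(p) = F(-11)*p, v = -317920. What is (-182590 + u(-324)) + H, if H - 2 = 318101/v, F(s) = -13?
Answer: -56709616021/317920 ≈ -1.7838e+5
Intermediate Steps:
u(p) = -13*p
H = 317739/317920 (H = 2 + 318101/(-317920) = 2 + 318101*(-1/317920) = 2 - 318101/317920 = 317739/317920 ≈ 0.99943)
(-182590 + u(-324)) + H = (-182590 - 13*(-324)) + 317739/317920 = (-182590 + 4212) + 317739/317920 = -178378 + 317739/317920 = -56709616021/317920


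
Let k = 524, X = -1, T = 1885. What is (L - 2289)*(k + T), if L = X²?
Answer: -5511792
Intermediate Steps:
L = 1 (L = (-1)² = 1)
(L - 2289)*(k + T) = (1 - 2289)*(524 + 1885) = -2288*2409 = -5511792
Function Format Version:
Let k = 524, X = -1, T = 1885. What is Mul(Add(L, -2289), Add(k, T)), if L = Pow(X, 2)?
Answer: -5511792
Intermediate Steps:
L = 1 (L = Pow(-1, 2) = 1)
Mul(Add(L, -2289), Add(k, T)) = Mul(Add(1, -2289), Add(524, 1885)) = Mul(-2288, 2409) = -5511792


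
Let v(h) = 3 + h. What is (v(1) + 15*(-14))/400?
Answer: -103/200 ≈ -0.51500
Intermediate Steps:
(v(1) + 15*(-14))/400 = ((3 + 1) + 15*(-14))/400 = (4 - 210)*(1/400) = -206*1/400 = -103/200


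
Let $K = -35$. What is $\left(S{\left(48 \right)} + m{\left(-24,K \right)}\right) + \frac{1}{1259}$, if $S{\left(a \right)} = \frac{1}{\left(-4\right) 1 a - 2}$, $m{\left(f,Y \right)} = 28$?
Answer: $\frac{6837823}{244246} \approx 27.996$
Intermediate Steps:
$S{\left(a \right)} = \frac{1}{-2 - 4 a}$ ($S{\left(a \right)} = \frac{1}{- 4 a - 2} = \frac{1}{-2 - 4 a}$)
$\left(S{\left(48 \right)} + m{\left(-24,K \right)}\right) + \frac{1}{1259} = \left(- \frac{1}{2 + 4 \cdot 48} + 28\right) + \frac{1}{1259} = \left(- \frac{1}{2 + 192} + 28\right) + \frac{1}{1259} = \left(- \frac{1}{194} + 28\right) + \frac{1}{1259} = \frac{5431}{194} + \frac{1}{1259} = \frac{6837823}{244246}$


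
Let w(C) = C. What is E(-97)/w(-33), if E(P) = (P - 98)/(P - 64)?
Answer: -65/1771 ≈ -0.036702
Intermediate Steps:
E(P) = (-98 + P)/(-64 + P)
E(-97)/w(-33) = ((-98 - 97)/(-64 - 97))/(-33) = (-195/(-161))*(-1/33) = -1/161*(-195)*(-1/33) = (195/161)*(-1/33) = -65/1771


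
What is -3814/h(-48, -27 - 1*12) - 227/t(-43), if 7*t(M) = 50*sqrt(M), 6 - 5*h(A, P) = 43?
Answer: 19070/37 + 1589*I*sqrt(43)/2150 ≈ 515.41 + 4.8464*I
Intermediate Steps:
h(A, P) = -37/5 (h(A, P) = 6/5 - 1/5*43 = 6/5 - 43/5 = -37/5)
t(M) = 50*sqrt(M)/7 (t(M) = (50*sqrt(M))/7 = 50*sqrt(M)/7)
-3814/h(-48, -27 - 1*12) - 227/t(-43) = -3814/(-37/5) - 227*(-7*I*sqrt(43)/2150) = -3814*(-5/37) - 227*(-7*I*sqrt(43)/2150) = 19070/37 - 227*(-7*I*sqrt(43)/2150) = 19070/37 - (-1589)*I*sqrt(43)/2150 = 19070/37 + 1589*I*sqrt(43)/2150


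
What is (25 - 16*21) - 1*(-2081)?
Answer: 1770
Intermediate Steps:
(25 - 16*21) - 1*(-2081) = (25 - 336) + 2081 = -311 + 2081 = 1770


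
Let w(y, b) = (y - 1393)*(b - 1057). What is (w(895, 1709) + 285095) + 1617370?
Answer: 1577769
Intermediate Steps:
w(y, b) = (-1393 + y)*(-1057 + b)
(w(895, 1709) + 285095) + 1617370 = ((1472401 - 1393*1709 - 1057*895 + 1709*895) + 285095) + 1617370 = ((1472401 - 2380637 - 946015 + 1529555) + 285095) + 1617370 = (-324696 + 285095) + 1617370 = -39601 + 1617370 = 1577769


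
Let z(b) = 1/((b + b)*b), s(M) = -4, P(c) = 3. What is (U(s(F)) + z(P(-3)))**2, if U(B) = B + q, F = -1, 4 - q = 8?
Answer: 20449/324 ≈ 63.114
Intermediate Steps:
q = -4 (q = 4 - 1*8 = 4 - 8 = -4)
z(b) = 1/(2*b**2) (z(b) = 1/(((2*b))*b) = (1/(2*b))/b = 1/(2*b**2))
U(B) = -4 + B (U(B) = B - 4 = -4 + B)
(U(s(F)) + z(P(-3)))**2 = ((-4 - 4) + (1/2)/3**2)**2 = (-8 + (1/2)*(1/9))**2 = (-8 + 1/18)**2 = (-143/18)**2 = 20449/324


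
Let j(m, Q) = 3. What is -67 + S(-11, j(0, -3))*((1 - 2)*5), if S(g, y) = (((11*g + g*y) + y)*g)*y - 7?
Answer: -24947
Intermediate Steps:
S(g, y) = -7 + g*y*(y + 11*g + g*y) (S(g, y) = ((y + 11*g + g*y)*g)*y - 7 = (g*(y + 11*g + g*y))*y - 7 = g*y*(y + 11*g + g*y) - 7 = -7 + g*y*(y + 11*g + g*y))
-67 + S(-11, j(0, -3))*((1 - 2)*5) = -67 + (-7 - 11*3² + (-11)²*3² + 11*3*(-11)²)*((1 - 2)*5) = -67 + (-7 - 11*9 + 121*9 + 11*3*121)*(-1*5) = -67 + (-7 - 99 + 1089 + 3993)*(-5) = -67 + 4976*(-5) = -67 - 24880 = -24947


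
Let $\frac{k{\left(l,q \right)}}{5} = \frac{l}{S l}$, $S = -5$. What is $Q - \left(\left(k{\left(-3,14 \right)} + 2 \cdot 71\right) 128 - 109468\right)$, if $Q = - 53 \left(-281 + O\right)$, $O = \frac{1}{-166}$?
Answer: $\frac{17648011}{166} \approx 1.0631 \cdot 10^{5}$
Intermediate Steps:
$O = - \frac{1}{166} \approx -0.0060241$
$k{\left(l,q \right)} = -1$ ($k{\left(l,q \right)} = 5 \frac{l}{\left(-5\right) l} = 5 l \left(- \frac{1}{5 l}\right) = 5 \left(- \frac{1}{5}\right) = -1$)
$Q = \frac{2472291}{166}$ ($Q = - 53 \left(-281 - \frac{1}{166}\right) = \left(-53\right) \left(- \frac{46647}{166}\right) = \frac{2472291}{166} \approx 14893.0$)
$Q - \left(\left(k{\left(-3,14 \right)} + 2 \cdot 71\right) 128 - 109468\right) = \frac{2472291}{166} - \left(\left(-1 + 2 \cdot 71\right) 128 - 109468\right) = \frac{2472291}{166} - \left(\left(-1 + 142\right) 128 - 109468\right) = \frac{2472291}{166} - \left(141 \cdot 128 - 109468\right) = \frac{2472291}{166} - \left(18048 - 109468\right) = \frac{2472291}{166} - -91420 = \frac{2472291}{166} + 91420 = \frac{17648011}{166}$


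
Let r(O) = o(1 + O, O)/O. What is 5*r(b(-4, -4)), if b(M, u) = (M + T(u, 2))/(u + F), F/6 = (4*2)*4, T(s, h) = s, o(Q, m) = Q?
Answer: -225/2 ≈ -112.50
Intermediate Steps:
F = 192 (F = 6*((4*2)*4) = 6*(8*4) = 6*32 = 192)
b(M, u) = (M + u)/(192 + u) (b(M, u) = (M + u)/(u + 192) = (M + u)/(192 + u))
r(O) = (1 + O)/O
5*r(b(-4, -4)) = 5*((1 + (-4 - 4)/(192 - 4))/(((-4 - 4)/(192 - 4)))) = 5*((1 - 8/188)/((-8/188))) = 5*((1 + (1/188)*(-8))/(((1/188)*(-8)))) = 5*((1 - 2/47)/(-2/47)) = 5*(-47/2*45/47) = 5*(-45/2) = -225/2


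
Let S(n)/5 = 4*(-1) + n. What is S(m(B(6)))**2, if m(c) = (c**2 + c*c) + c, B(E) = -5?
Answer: 42025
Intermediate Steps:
m(c) = c + 2*c**2 (m(c) = (c**2 + c**2) + c = 2*c**2 + c = c + 2*c**2)
S(n) = -20 + 5*n (S(n) = 5*(4*(-1) + n) = 5*(-4 + n) = -20 + 5*n)
S(m(B(6)))**2 = (-20 + 5*(-5*(1 + 2*(-5))))**2 = (-20 + 5*(-5*(1 - 10)))**2 = (-20 + 5*(-5*(-9)))**2 = (-20 + 5*45)**2 = (-20 + 225)**2 = 205**2 = 42025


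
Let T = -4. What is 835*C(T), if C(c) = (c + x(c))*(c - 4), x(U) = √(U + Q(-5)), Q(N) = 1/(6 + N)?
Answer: 26720 - 6680*I*√3 ≈ 26720.0 - 11570.0*I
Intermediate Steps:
x(U) = √(1 + U) (x(U) = √(U + 1/(6 - 5)) = √(U + 1/1) = √(U + 1) = √(1 + U))
C(c) = (-4 + c)*(c + √(1 + c)) (C(c) = (c + √(1 + c))*(c - 4) = (c + √(1 + c))*(-4 + c) = (-4 + c)*(c + √(1 + c)))
835*C(T) = 835*((-4)² - 4*(-4) - 4*√(1 - 4) - 4*√(1 - 4)) = 835*(16 + 16 - 4*I*√3 - 4*I*√3) = 835*(32 - 8*I*√3) = 26720 - 6680*I*√3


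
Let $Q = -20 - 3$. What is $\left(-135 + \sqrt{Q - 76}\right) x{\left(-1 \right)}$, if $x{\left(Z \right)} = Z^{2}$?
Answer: $-135 + 3 i \sqrt{11} \approx -135.0 + 9.9499 i$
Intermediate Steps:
$Q = -23$ ($Q = -20 - 3 = -23$)
$\left(-135 + \sqrt{Q - 76}\right) x{\left(-1 \right)} = \left(-135 + \sqrt{-23 - 76}\right) \left(-1\right)^{2} = \left(-135 + \sqrt{-99}\right) 1 = \left(-135 + 3 i \sqrt{11}\right) 1 = -135 + 3 i \sqrt{11}$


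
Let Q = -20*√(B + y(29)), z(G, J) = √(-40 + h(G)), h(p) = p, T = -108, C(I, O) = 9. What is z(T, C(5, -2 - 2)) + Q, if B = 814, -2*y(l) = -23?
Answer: -10*√3302 + 2*I*√37 ≈ -574.63 + 12.166*I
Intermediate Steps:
y(l) = 23/2 (y(l) = -½*(-23) = 23/2)
z(G, J) = √(-40 + G)
Q = -10*√3302 (Q = -20*√(814 + 23/2) = -10*√3302 ≈ -574.63)
z(T, C(5, -2 - 2)) + Q = √(-40 - 108) - 10*√3302 = √(-148) - 10*√3302 = 2*I*√37 - 10*√3302 = -10*√3302 + 2*I*√37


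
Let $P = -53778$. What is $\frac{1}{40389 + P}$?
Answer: $- \frac{1}{13389} \approx -7.4688 \cdot 10^{-5}$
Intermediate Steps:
$\frac{1}{40389 + P} = \frac{1}{40389 - 53778} = \frac{1}{-13389} = - \frac{1}{13389}$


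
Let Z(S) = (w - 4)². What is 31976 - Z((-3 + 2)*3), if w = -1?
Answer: 31951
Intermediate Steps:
Z(S) = 25 (Z(S) = (-1 - 4)² = (-5)² = 25)
31976 - Z((-3 + 2)*3) = 31976 - 1*25 = 31976 - 25 = 31951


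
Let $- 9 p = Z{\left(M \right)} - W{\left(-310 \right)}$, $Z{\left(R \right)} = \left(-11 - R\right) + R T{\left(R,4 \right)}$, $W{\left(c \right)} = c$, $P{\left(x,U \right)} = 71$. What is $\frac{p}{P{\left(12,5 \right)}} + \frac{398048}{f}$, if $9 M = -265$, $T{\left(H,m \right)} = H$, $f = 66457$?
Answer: $\frac{14167601579}{3439747863} \approx 4.1188$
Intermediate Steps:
$M = - \frac{265}{9}$ ($M = \frac{1}{9} \left(-265\right) = - \frac{265}{9} \approx -29.444$)
$Z{\left(R \right)} = -11 + R^{2} - R$ ($Z{\left(R \right)} = \left(-11 - R\right) + R R = \left(-11 - R\right) + R^{2} = -11 + R^{2} - R$)
$p = - \frac{96829}{729}$ ($p = - \frac{\left(-11 + \left(- \frac{265}{9}\right)^{2} - - \frac{265}{9}\right) - -310}{9} = - \frac{\left(-11 + \frac{70225}{81} + \frac{265}{9}\right) + 310}{9} = - \frac{\frac{71719}{81} + 310}{9} = \left(- \frac{1}{9}\right) \frac{96829}{81} = - \frac{96829}{729} \approx -132.82$)
$\frac{p}{P{\left(12,5 \right)}} + \frac{398048}{f} = - \frac{96829}{729 \cdot 71} + \frac{398048}{66457} = \left(- \frac{96829}{729}\right) \frac{1}{71} + 398048 \cdot \frac{1}{66457} = - \frac{96829}{51759} + \frac{398048}{66457} = \frac{14167601579}{3439747863}$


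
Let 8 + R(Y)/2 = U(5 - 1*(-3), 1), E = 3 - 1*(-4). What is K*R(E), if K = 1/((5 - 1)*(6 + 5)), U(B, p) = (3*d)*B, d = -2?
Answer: -28/11 ≈ -2.5455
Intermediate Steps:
E = 7 (E = 3 + 4 = 7)
U(B, p) = -6*B (U(B, p) = (3*(-2))*B = -6*B)
R(Y) = -112 (R(Y) = -16 + 2*(-6*(5 - 1*(-3))) = -16 + 2*(-6*(5 + 3)) = -16 + 2*(-6*8) = -16 + 2*(-48) = -16 - 96 = -112)
K = 1/44 (K = 1/(4*11) = 1/44 ≈ 0.022727)
K*R(E) = (1/44)*(-112) = -28/11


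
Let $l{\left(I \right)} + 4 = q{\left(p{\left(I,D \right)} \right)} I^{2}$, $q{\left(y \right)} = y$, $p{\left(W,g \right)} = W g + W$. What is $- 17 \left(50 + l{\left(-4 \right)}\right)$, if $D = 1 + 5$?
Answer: $6834$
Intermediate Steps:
$D = 6$
$p{\left(W,g \right)} = W + W g$
$l{\left(I \right)} = -4 + 7 I^{3}$ ($l{\left(I \right)} = -4 + I \left(1 + 6\right) I^{2} = -4 + I 7 I^{2} = -4 + 7 I I^{2} = -4 + 7 I^{3}$)
$- 17 \left(50 + l{\left(-4 \right)}\right) = - 17 \left(50 + \left(-4 + 7 \left(-4\right)^{3}\right)\right) = - 17 \left(50 + \left(-4 + 7 \left(-64\right)\right)\right) = - 17 \left(50 - 452\right) = \left(-17\right) \left(-402\right) = 6834$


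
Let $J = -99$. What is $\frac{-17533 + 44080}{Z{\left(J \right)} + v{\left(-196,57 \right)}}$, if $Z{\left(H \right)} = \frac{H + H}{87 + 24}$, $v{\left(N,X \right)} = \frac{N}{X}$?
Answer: $- \frac{55987623}{11014} \approx -5083.3$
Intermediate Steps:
$Z{\left(H \right)} = \frac{2 H}{111}$
$\frac{-17533 + 44080}{Z{\left(J \right)} + v{\left(-196,57 \right)}} = \frac{-17533 + 44080}{\frac{2}{111} \left(-99\right) - \frac{196}{57}} = \frac{26547}{- \frac{66}{37} - \frac{196}{57}} = \frac{26547}{- \frac{11014}{2109}} = 26547 \left(- \frac{2109}{11014}\right) = - \frac{55987623}{11014}$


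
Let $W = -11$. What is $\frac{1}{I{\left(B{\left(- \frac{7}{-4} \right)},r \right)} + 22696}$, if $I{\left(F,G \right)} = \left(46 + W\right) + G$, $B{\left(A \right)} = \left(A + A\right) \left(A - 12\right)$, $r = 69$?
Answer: $\frac{1}{22800} \approx 4.386 \cdot 10^{-5}$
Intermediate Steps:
$B{\left(A \right)} = 2 A \left(-12 + A\right)$
$I{\left(F,G \right)} = 35 + G$ ($I{\left(F,G \right)} = \left(46 - 11\right) + G = 35 + G$)
$\frac{1}{I{\left(B{\left(- \frac{7}{-4} \right)},r \right)} + 22696} = \frac{1}{\left(35 + 69\right) + 22696} = \frac{1}{104 + 22696} = \frac{1}{22800}$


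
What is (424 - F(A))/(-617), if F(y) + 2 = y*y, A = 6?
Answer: -390/617 ≈ -0.63209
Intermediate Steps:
F(y) = -2 + y**2 (F(y) = -2 + y*y = -2 + y**2)
(424 - F(A))/(-617) = (424 - (-2 + 6**2))/(-617) = (424 - (-2 + 36))*(-1/617) = (424 - 1*34)*(-1/617) = (424 - 34)*(-1/617) = 390*(-1/617) = -390/617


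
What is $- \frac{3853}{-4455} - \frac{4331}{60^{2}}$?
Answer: $- \frac{120529}{356400} \approx -0.33818$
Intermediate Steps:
$- \frac{3853}{-4455} - \frac{4331}{60^{2}} = \left(-3853\right) \left(- \frac{1}{4455}\right) - \frac{4331}{3600} = \frac{3853}{4455} - \frac{4331}{3600} = - \frac{120529}{356400}$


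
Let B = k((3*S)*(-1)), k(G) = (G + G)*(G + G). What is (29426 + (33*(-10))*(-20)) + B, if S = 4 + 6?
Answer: 39626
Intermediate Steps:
S = 10
k(G) = 4*G**2 (k(G) = (2*G)*(2*G) = 4*G**2)
B = 3600 (B = 4*((3*10)*(-1))**2 = 4*(30*(-1))**2 = 4*(-30)**2 = 4*900 = 3600)
(29426 + (33*(-10))*(-20)) + B = (29426 + (33*(-10))*(-20)) + 3600 = (29426 - 330*(-20)) + 3600 = (29426 + 6600) + 3600 = 36026 + 3600 = 39626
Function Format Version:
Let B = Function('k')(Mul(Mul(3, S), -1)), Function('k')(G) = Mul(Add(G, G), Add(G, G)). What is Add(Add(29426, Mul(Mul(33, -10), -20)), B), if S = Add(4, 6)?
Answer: 39626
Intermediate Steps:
S = 10
Function('k')(G) = Mul(4, Pow(G, 2)) (Function('k')(G) = Mul(Mul(2, G), Mul(2, G)) = Mul(4, Pow(G, 2)))
B = 3600 (B = Mul(4, Pow(Mul(Mul(3, 10), -1), 2)) = Mul(4, Pow(Mul(30, -1), 2)) = Mul(4, Pow(-30, 2)) = Mul(4, 900) = 3600)
Add(Add(29426, Mul(Mul(33, -10), -20)), B) = Add(Add(29426, Mul(Mul(33, -10), -20)), 3600) = Add(Add(29426, Mul(-330, -20)), 3600) = Add(Add(29426, 6600), 3600) = Add(36026, 3600) = 39626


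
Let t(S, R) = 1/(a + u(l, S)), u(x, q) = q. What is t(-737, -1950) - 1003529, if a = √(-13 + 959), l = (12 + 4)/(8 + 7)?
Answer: -49466955064/49293 - √946/542223 ≈ -1.0035e+6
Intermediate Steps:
l = 16/15 ≈ 1.0667
a = √946 ≈ 30.757
t(S, R) = 1/(S + √946) (t(S, R) = 1/(√946 + S) = 1/(S + √946))
t(-737, -1950) - 1003529 = 1/(-737 + √946) - 1003529 = -1003529 + 1/(-737 + √946)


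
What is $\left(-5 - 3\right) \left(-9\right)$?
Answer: $72$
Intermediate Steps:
$\left(-5 - 3\right) \left(-9\right) = \left(-8\right) \left(-9\right) = 72$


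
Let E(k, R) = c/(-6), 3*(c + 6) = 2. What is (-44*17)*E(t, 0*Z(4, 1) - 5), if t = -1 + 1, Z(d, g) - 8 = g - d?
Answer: -5984/9 ≈ -664.89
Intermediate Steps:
Z(d, g) = 8 + g - d (Z(d, g) = 8 + (g - d) = 8 + g - d)
c = -16/3 (c = -6 + (1/3)*2 = -6 + 2/3 = -16/3 ≈ -5.3333)
t = 0
E(k, R) = 8/9 (E(k, R) = -16/3/(-6) = -16/3*(-1/6) = 8/9)
(-44*17)*E(t, 0*Z(4, 1) - 5) = -44*17*(8/9) = -748*8/9 = -5984/9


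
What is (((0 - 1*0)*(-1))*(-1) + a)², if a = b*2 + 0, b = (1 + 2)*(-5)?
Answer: 900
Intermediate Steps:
b = -15 (b = 3*(-5) = -15)
a = -30 (a = -15*2 + 0 = -30 + 0 = -30)
(((0 - 1*0)*(-1))*(-1) + a)² = (((0 - 1*0)*(-1))*(-1) - 30)² = (((0 + 0)*(-1))*(-1) - 30)² = ((0*(-1))*(-1) - 30)² = (0*(-1) - 30)² = (0 - 30)² = (-30)² = 900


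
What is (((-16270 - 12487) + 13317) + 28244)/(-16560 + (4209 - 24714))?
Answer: -4268/12355 ≈ -0.34545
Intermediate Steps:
(((-16270 - 12487) + 13317) + 28244)/(-16560 + (4209 - 24714)) = ((-28757 + 13317) + 28244)/(-16560 - 20505) = (-15440 + 28244)/(-37065) = 12804*(-1/37065) = -4268/12355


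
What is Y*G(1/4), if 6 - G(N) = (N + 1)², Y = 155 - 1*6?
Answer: 10579/16 ≈ 661.19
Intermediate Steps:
Y = 149 (Y = 155 - 6 = 149)
G(N) = 6 - (1 + N)² (G(N) = 6 - (N + 1)² = 6 - (1 + N)²)
Y*G(1/4) = 149*(6 - (1 + 1/4)²) = 149*(6 - (1 + ¼)²) = 149*(6 - (5/4)²) = 149*(6 - 1*25/16) = 149*(6 - 25/16) = 149*(71/16) = 10579/16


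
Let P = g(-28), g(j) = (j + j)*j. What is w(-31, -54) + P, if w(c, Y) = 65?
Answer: 1633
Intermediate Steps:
g(j) = 2*j**2 (g(j) = (2*j)*j = 2*j**2)
P = 1568 (P = 2*(-28)**2 = 2*784 = 1568)
w(-31, -54) + P = 65 + 1568 = 1633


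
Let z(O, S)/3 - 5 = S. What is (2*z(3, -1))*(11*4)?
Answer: 1056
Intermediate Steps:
z(O, S) = 15 + 3*S
(2*z(3, -1))*(11*4) = (2*(15 + 3*(-1)))*(11*4) = (2*(15 - 3))*44 = (2*12)*44 = 24*44 = 1056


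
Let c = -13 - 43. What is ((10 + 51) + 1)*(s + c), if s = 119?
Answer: 3906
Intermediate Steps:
c = -56
((10 + 51) + 1)*(s + c) = ((10 + 51) + 1)*(119 - 56) = (61 + 1)*63 = 62*63 = 3906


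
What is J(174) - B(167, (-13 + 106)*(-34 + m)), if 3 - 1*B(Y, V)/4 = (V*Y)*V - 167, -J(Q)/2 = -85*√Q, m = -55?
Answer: 45763830292 + 170*√174 ≈ 4.5764e+10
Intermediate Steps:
J(Q) = 170*√Q (J(Q) = -(-170)*√Q = 170*√Q)
B(Y, V) = 680 - 4*Y*V² (B(Y, V) = 12 - 4*((V*Y)*V - 167) = 12 - 4*(Y*V² - 167) = 12 - 4*(-167 + Y*V²) = 12 + (668 - 4*Y*V²) = 680 - 4*Y*V²)
J(174) - B(167, (-13 + 106)*(-34 + m)) = 170*√174 - (680 - 4*167*((-13 + 106)*(-34 - 55))²) = 170*√174 - (680 - 4*167*(93*(-89))²) = 170*√174 - (680 - 4*167*(-8277)²) = 170*√174 - (680 - 4*167*68508729) = 170*√174 - (680 - 45763830972) = 170*√174 - 1*(-45763830292) = 170*√174 + 45763830292 = 45763830292 + 170*√174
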